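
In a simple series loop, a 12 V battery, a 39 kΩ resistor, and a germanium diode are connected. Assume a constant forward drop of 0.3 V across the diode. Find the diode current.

KVL around the loop: 12 = V_D + I·R = 0.3 + I × 39 kΩ.
So I = (12 − 0.3) / 39 kΩ = 11.7 / 39 = 0.3 mA.

I ≈ 0.3 mA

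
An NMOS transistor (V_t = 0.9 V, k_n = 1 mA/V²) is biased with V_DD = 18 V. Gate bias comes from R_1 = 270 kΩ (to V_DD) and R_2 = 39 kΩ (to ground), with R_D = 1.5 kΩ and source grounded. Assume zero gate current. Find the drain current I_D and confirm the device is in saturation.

V_G = V_DD·R_2/(R_1+R_2) = 18×39/309 = 2.27 V. With the source grounded, V_GS = V_G = 2.27 V.
Assume saturation: I_D = (k_n/2)(V_GS − V_t)² = (1/2)×(2.27 − 0.9)² = 0.5×1.37² = 0.941 mA.
V_DS = V_DD − I_D·R_D = 18 − 0.941×1.5 = 16.6 V.
Saturation requires V_DS ≥ V_GS − V_t = 1.37 V; 16.6 ≥ 1.37 ✓.

I_D ≈ 0.94 mA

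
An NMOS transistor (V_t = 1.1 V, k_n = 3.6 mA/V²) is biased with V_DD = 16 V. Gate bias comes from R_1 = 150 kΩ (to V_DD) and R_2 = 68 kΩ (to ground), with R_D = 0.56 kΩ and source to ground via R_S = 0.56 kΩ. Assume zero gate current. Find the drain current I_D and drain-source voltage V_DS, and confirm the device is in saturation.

I_D ≈ 4.2 mA, V_DS ≈ 11 V

V_G = V_DD·R_2/(R_1+R_2) = 16×68/218 = 4.99 V.
Assume saturation: I_D = (k_n/2)(V_GS − V_t)² with V_GS = V_G − I_D·R_S = 4.99 − 0.56·I_D.
Substituting gives 0.564·I_D² − 8.84·I_D + 27.2 = 0, with roots I_D = 4.22 or 11.5 mA.
The root I_D = 11.5 mA gives V_GS = -1.42 V ≤ V_t, so take I_D = 4.22 mA.
Then V_GS = 2.63 V and V_DS = V_DD − I_D(R_D+R_S) = 16 − 4.22×1.12 = 11.3 V.
Saturation requires V_DS ≥ V_GS − V_t = 1.53 V; 11.3 ≥ 1.53 ✓.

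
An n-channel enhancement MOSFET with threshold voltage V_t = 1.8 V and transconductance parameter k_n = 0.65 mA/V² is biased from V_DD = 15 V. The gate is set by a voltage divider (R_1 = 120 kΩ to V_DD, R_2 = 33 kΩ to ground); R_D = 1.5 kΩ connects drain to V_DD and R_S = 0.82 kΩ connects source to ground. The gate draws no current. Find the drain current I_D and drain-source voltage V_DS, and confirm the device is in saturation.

V_G = V_DD·R_2/(R_1+R_2) = 15×33/153 = 3.24 V.
Assume saturation: I_D = (k_n/2)(V_GS − V_t)² with V_GS = V_G − I_D·R_S = 3.24 − 0.82·I_D.
Substituting gives 0.219·I_D² − 1.77·I_D + 0.67 = 0, with roots I_D = 0.399 or 7.68 mA.
The root I_D = 7.68 mA gives V_GS = -3.06 V ≤ V_t, so take I_D = 0.399 mA.
Then V_GS = 2.91 V and V_DS = V_DD − I_D(R_D+R_S) = 15 − 0.399×2.32 = 14.1 V.
Saturation requires V_DS ≥ V_GS − V_t = 1.11 V; 14.1 ≥ 1.11 ✓.

I_D ≈ 0.4 mA, V_DS ≈ 14 V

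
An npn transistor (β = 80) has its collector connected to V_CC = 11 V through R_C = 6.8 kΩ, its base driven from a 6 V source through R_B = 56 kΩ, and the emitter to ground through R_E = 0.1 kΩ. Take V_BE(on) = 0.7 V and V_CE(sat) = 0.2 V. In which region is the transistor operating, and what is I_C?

Assume active: I_B = (6 − 0.7)/(56 + 81×0.1) = 0.0827 mA, I_C = β·I_B = 6.61 mA.
Then V_CE = 11 − 6.61×6.8 − 6.7×0.1 = -34.6 V < 0.2 V — the active assumption fails.
Re-solve with V_CE = 0.2 V. KCL at the emitter: V_E/R_E = (V_BB−0.7−V_E)/R_B + (V_CC−0.2−V_E)/R_C, giving V_E = 0.166 V.
I_C = (V_CC − 0.2 − V_E)/R_C = (10.8 − 0.166)/6.8 = 1.56 mA.
Check: I_B = (5.3 − 0.166)/56 = 0.0917 mA, and β·I_B = 7.33 mA > I_C, confirming saturation.

saturation; I_C ≈ 1.6 mA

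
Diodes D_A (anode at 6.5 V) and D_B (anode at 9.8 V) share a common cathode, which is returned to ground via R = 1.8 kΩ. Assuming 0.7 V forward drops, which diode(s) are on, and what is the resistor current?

Assume both conduct. Then node N would need to be at both 6.5−0.7 = 5.8 V and 9.8−0.7 = 9.1 V, which is impossible.
Assume only D_B conducts: V_N = 9.8 − 0.7 = 9.1 V, so I_R = 9.1/1.8 = 5.06 mA.
Check D_A: its anode-to-cathode voltage is 6.5 − 9.1 = -2.6 V < 0.7 V, so it is off. The assumption is consistent.

Only D_B conducts; I_R ≈ 5.1 mA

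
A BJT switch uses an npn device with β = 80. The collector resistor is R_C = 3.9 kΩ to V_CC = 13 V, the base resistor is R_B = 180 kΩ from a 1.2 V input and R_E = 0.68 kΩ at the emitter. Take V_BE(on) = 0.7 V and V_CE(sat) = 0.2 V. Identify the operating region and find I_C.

Assume active. Base-emitter loop: I_B = (V_BB − V_BE)/(R_B + (β+1)R_E) = (1.2 − 0.7)/(180 + 81×0.68) = 0.00213 mA.
I_C = β·I_B = 80×0.00213 = 0.17 mA.
V_CE = V_CC − I_C·R_C − I_E·R_E = 13 − 0.17×3.9 − 0.172×0.68 = 12.2 V > V_CE(sat), so the active-region assumption holds.

active; I_C ≈ 0.17 mA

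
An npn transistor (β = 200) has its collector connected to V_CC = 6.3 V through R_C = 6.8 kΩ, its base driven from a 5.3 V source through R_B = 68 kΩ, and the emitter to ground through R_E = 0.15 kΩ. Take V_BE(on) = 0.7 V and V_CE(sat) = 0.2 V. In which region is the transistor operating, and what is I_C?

Assume active: I_B = (5.3 − 0.7)/(68 + 201×0.15) = 0.0469 mA, I_C = β·I_B = 9.37 mA.
Then V_CE = 6.3 − 9.37×6.8 − 9.42×0.15 = -58.9 V < 0.2 V — the active assumption fails.
Re-solve with V_CE = 0.2 V. KCL at the emitter: V_E/R_E = (V_BB−0.7−V_E)/R_B + (V_CC−0.2−V_E)/R_C, giving V_E = 0.141 V.
I_C = (V_CC − 0.2 − V_E)/R_C = (6.1 − 0.141)/6.8 = 0.876 mA.
Check: I_B = (4.6 − 0.141)/68 = 0.0656 mA, and β·I_B = 13.1 mA > I_C, confirming saturation.

saturation; I_C ≈ 0.88 mA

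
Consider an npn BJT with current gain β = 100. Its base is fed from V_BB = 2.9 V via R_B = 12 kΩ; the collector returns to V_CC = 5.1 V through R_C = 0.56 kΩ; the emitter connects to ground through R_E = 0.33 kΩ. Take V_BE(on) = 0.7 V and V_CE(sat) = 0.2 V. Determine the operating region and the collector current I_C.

Assume active. Base-emitter loop: I_B = (V_BB − V_BE)/(R_B + (β+1)R_E) = (2.9 − 0.7)/(12 + 101×0.33) = 0.0485 mA.
I_C = β·I_B = 100×0.0485 = 4.85 mA.
V_CE = V_CC − I_C·R_C − I_E·R_E = 5.1 − 4.85×0.56 − 4.9×0.33 = 0.765 V > V_CE(sat), so the active-region assumption holds.

active; I_C ≈ 4.9 mA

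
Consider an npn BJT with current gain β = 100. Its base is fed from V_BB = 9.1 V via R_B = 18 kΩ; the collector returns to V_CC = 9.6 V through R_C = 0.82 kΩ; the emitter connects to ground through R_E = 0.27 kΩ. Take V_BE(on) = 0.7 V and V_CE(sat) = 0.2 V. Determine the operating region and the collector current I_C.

saturation; I_C ≈ 8.5 mA

Assume active: I_B = (9.1 − 0.7)/(18 + 101×0.27) = 0.186 mA, I_C = β·I_B = 18.6 mA.
Then V_CE = 9.6 − 18.6×0.82 − 18.7×0.27 = -10.7 V < 0.2 V — the active assumption fails.
Re-solve with V_CE = 0.2 V. KCL at the emitter: V_E/R_E = (V_BB−0.7−V_E)/R_B + (V_CC−0.2−V_E)/R_C, giving V_E = 2.4 V.
I_C = (V_CC − 0.2 − V_E)/R_C = (9.4 − 2.4)/0.82 = 8.54 mA.
Check: I_B = (8.4 − 2.4)/18 = 0.334 mA, and β·I_B = 33.4 mA > I_C, confirming saturation.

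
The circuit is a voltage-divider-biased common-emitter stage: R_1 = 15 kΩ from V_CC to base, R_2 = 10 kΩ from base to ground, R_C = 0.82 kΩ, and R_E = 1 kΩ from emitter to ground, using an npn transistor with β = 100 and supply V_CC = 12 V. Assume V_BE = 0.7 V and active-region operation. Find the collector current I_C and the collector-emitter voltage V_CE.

Thevenize the base divider: V_Th = V_CC·R_2/(R_1+R_2) = 12×10/25 = 4.8 V, R_Th = R_1‖R_2 = 6 kΩ.
Base-emitter loop: V_Th = I_B·R_Th + V_BE + (β+1)I_B·R_E, so I_B = (4.8 − 0.7) / (6 + 101×1) = 0.0383 mA.
I_C = β·I_B = 100×0.0383 = 3.83 mA, and I_E = (β+1)I_B = 3.87 mA.
V_CE = V_CC − I_C·R_C − I_E·R_E = 12 − 3.83×0.82 − 3.87×1 = 4.99 V.
V_CE = 4.99 V > 0.2 V confirms active-region operation.

I_C ≈ 3.8 mA, V_CE ≈ 5 V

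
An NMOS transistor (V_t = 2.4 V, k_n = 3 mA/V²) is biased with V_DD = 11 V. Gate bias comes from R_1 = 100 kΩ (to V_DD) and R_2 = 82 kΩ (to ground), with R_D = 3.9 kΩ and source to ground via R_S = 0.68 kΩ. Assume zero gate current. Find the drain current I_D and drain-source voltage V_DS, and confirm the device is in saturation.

V_G = V_DD·R_2/(R_1+R_2) = 11×82/182 = 4.96 V.
Assume saturation: I_D = (k_n/2)(V_GS − V_t)² with V_GS = V_G − I_D·R_S = 4.96 − 0.68·I_D.
Substituting gives 0.694·I_D² − 6.21·I_D + 9.8 = 0, with roots I_D = 2.04 or 6.92 mA.
The root I_D = 6.92 mA gives V_GS = 0.253 V ≤ V_t, so take I_D = 2.04 mA.
Then V_GS = 3.57 V and V_DS = V_DD − I_D(R_D+R_S) = 11 − 2.04×4.58 = 1.64 V.
Saturation requires V_DS ≥ V_GS − V_t = 1.17 V; 1.64 ≥ 1.17 ✓.

I_D ≈ 2 mA, V_DS ≈ 1.6 V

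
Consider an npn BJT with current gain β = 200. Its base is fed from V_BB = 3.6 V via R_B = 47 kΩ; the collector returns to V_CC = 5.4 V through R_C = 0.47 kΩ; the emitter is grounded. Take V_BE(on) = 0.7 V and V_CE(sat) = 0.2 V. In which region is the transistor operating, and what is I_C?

saturation; I_C ≈ 11 mA

Assume active: I_B = (3.6 − 0.7)/47 = 0.0617 mA, giving I_C = β·I_B = 12.3 mA.
But then V_CE = 5.4 − 12.3×0.47 = -0.4 V < V_CE(sat) = 0.2 V — impossible in the active region.
So the transistor is saturated. With V_CE = 0.2 V, I_C = (V_CC − 0.2)/R_C = 5.2/0.47 = 11.1 mA.
Check: β·I_B = 12.3 mA > I_C = 11.1 mA, confirming saturation.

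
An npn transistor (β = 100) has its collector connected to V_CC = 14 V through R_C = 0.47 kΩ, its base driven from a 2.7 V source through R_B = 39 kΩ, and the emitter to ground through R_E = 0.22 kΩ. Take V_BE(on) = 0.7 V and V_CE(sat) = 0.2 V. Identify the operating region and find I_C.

Assume active. Base-emitter loop: I_B = (V_BB − V_BE)/(R_B + (β+1)R_E) = (2.7 − 0.7)/(39 + 101×0.22) = 0.0327 mA.
I_C = β·I_B = 100×0.0327 = 3.27 mA.
V_CE = V_CC − I_C·R_C − I_E·R_E = 14 − 3.27×0.47 − 3.3×0.22 = 11.7 V > V_CE(sat), so the active-region assumption holds.

active; I_C ≈ 3.3 mA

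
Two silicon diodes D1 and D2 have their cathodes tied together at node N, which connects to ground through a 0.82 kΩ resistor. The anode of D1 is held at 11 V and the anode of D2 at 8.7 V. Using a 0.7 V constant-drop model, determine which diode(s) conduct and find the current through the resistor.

Assume both conduct. Then node N would need to be at both 11−0.7 = 10.3 V and 8.7−0.7 = 8 V, which is impossible.
Assume only D1 conducts: V_N = 11 − 0.7 = 10.3 V, so I_R = 10.3/0.82 = 12.6 mA.
Check D2: its anode-to-cathode voltage is 8.7 − 10.3 = -1.6 V < 0.7 V, so it is off. The assumption is consistent.

Only D1 conducts; I_R ≈ 13 mA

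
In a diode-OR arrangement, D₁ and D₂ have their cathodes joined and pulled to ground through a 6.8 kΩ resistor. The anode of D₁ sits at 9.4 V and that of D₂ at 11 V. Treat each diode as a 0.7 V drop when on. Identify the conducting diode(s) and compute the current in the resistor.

Assume both conduct. Then node N would need to be at both 9.4−0.7 = 8.7 V and 11−0.7 = 10.3 V, which is impossible.
Assume only D₂ conducts: V_N = 11 − 0.7 = 10.3 V, so I_R = 10.3/6.8 = 1.51 mA.
Check D₁: its anode-to-cathode voltage is 9.4 − 10.3 = -0.9 V < 0.7 V, so it is off. The assumption is consistent.

Only D₂ conducts; I_R ≈ 1.5 mA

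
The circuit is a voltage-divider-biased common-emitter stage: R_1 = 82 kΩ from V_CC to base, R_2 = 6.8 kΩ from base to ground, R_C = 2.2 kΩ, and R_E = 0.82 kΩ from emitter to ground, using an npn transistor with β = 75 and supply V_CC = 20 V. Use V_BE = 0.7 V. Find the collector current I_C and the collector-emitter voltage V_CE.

I_C ≈ 0.91 mA, V_CE ≈ 17 V

Thevenize the base divider: V_Th = V_CC·R_2/(R_1+R_2) = 20×6.8/88.8 = 1.53 V, R_Th = R_1‖R_2 = 6.28 kΩ.
Base-emitter loop: V_Th = I_B·R_Th + V_BE + (β+1)I_B·R_E, so I_B = (1.53 − 0.7) / (6.28 + 76×0.82) = 0.0121 mA.
I_C = β·I_B = 75×0.0121 = 0.909 mA, and I_E = (β+1)I_B = 0.921 mA.
V_CE = V_CC − I_C·R_C − I_E·R_E = 20 − 0.909×2.2 − 0.921×0.82 = 17.2 V.
V_CE = 17.2 V > 0.2 V confirms active-region operation.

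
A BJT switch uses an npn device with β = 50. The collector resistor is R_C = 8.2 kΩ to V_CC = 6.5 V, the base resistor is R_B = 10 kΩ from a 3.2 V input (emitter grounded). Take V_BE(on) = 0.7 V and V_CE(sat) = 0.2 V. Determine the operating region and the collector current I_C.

Assume active: I_B = (3.2 − 0.7)/10 = 0.25 mA, giving I_C = β·I_B = 12.5 mA.
But then V_CE = 6.5 − 12.5×8.2 = -96 V < V_CE(sat) = 0.2 V — impossible in the active region.
So the transistor is saturated. With V_CE = 0.2 V, I_C = (V_CC − 0.2)/R_C = 6.3/8.2 = 0.768 mA.
Check: β·I_B = 12.5 mA > I_C = 0.768 mA, confirming saturation.

saturation; I_C ≈ 0.77 mA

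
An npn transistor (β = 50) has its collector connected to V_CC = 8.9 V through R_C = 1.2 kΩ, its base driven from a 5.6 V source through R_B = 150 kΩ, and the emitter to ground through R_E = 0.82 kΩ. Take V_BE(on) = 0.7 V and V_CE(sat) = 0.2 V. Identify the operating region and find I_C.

Assume active. Base-emitter loop: I_B = (V_BB − V_BE)/(R_B + (β+1)R_E) = (5.6 − 0.7)/(150 + 51×0.82) = 0.0255 mA.
I_C = β·I_B = 50×0.0255 = 1.28 mA.
V_CE = V_CC − I_C·R_C − I_E·R_E = 8.9 − 1.28×1.2 − 1.3×0.82 = 6.3 V > V_CE(sat), so the active-region assumption holds.

active; I_C ≈ 1.3 mA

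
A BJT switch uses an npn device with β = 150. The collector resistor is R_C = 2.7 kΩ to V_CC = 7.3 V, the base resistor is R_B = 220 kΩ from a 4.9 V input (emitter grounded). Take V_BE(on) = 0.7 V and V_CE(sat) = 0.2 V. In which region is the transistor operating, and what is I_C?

Assume active: I_B = (4.9 − 0.7)/220 = 0.0191 mA, giving I_C = β·I_B = 2.86 mA.
But then V_CE = 7.3 − 2.86×2.7 = -0.432 V < V_CE(sat) = 0.2 V — impossible in the active region.
So the transistor is saturated. With V_CE = 0.2 V, I_C = (V_CC − 0.2)/R_C = 7.1/2.7 = 2.63 mA.
Check: β·I_B = 2.86 mA > I_C = 2.63 mA, confirming saturation.

saturation; I_C ≈ 2.6 mA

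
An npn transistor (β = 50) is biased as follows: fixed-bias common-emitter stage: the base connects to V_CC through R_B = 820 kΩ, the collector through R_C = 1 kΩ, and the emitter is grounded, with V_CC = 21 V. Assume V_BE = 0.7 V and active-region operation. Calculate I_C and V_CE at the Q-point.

Base loop: V_CC = I_B·R_B + V_BE, so I_B = (21 − 0.7)/820 kΩ = 0.0248 mA.
In the active region I_C = β·I_B = 50 × 0.0248 = 1.24 mA.
Collector loop: V_CE = V_CC − I_C·R_C = 21 − 1.24×1 = 19.8 V.
Since V_CE = 19.8 V > V_CE(sat) ≈ 0.2 V, the transistor is in the active region as assumed.

I_C ≈ 1.2 mA, V_CE ≈ 20 V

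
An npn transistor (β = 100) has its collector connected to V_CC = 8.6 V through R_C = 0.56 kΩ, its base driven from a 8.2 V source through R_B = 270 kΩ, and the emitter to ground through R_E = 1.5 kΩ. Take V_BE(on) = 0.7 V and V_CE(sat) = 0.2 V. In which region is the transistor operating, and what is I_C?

active; I_C ≈ 1.8 mA

Assume active. Base-emitter loop: I_B = (V_BB − V_BE)/(R_B + (β+1)R_E) = (8.2 − 0.7)/(270 + 101×1.5) = 0.0178 mA.
I_C = β·I_B = 100×0.0178 = 1.78 mA.
V_CE = V_CC − I_C·R_C − I_E·R_E = 8.6 − 1.78×0.56 − 1.8×1.5 = 4.91 V > V_CE(sat), so the active-region assumption holds.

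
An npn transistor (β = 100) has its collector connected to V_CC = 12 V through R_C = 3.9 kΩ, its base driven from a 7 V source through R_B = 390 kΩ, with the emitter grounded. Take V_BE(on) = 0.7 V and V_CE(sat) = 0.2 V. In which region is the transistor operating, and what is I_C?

Assume active. Base-emitter loop: I_B = (V_BB − V_BE)/R_B = (7 − 0.7)/390 = 0.0162 mA.
I_C = β·I_B = 100×0.0162 = 1.62 mA.
V_CE = V_CC − I_C·R_C = 12 − 1.62×3.9 = 5.7 V > V_CE(sat), so the active-region assumption holds.

active; I_C ≈ 1.6 mA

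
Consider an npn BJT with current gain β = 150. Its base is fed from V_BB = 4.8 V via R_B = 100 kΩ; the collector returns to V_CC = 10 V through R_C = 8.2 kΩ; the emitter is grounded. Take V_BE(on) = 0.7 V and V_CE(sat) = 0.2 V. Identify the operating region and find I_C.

saturation; I_C ≈ 1.2 mA

Assume active: I_B = (4.8 − 0.7)/100 = 0.041 mA, giving I_C = β·I_B = 6.15 mA.
But then V_CE = 10 − 6.15×8.2 = -40.4 V < V_CE(sat) = 0.2 V — impossible in the active region.
So the transistor is saturated. With V_CE = 0.2 V, I_C = (V_CC − 0.2)/R_C = 9.8/8.2 = 1.2 mA.
Check: β·I_B = 6.15 mA > I_C = 1.2 mA, confirming saturation.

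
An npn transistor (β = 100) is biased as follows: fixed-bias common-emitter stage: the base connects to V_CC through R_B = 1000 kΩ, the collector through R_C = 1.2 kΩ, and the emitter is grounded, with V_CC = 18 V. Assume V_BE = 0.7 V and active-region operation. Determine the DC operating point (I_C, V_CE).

Base loop: V_CC = I_B·R_B + V_BE, so I_B = (18 − 0.7)/1000 kΩ = 0.0173 mA.
In the active region I_C = β·I_B = 100 × 0.0173 = 1.73 mA.
Collector loop: V_CE = V_CC − I_C·R_C = 18 − 1.73×1.2 = 15.9 V.
Since V_CE = 15.9 V > V_CE(sat) ≈ 0.2 V, the transistor is in the active region as assumed.

I_C ≈ 1.7 mA, V_CE ≈ 16 V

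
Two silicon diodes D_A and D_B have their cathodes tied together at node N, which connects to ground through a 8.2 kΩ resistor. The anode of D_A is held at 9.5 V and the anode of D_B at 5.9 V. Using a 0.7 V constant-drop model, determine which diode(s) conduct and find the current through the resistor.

Assume both conduct. Then node N would need to be at both 9.5−0.7 = 8.8 V and 5.9−0.7 = 5.2 V, which is impossible.
Assume only D_A conducts: V_N = 9.5 − 0.7 = 8.8 V, so I_R = 8.8/8.2 = 1.07 mA.
Check D_B: its anode-to-cathode voltage is 5.9 − 8.8 = -2.9 V < 0.7 V, so it is off. The assumption is consistent.

Only D_A conducts; I_R ≈ 1.1 mA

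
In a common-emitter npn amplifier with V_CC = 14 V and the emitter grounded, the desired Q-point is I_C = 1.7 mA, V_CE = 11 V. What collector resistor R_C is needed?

R_C ≈ 1.8 kΩ

Collector loop: V_CC = I_C·R_C + V_CE.
R_C = (V_CC − V_CE)/I_C = (14 − 11)/1.7 = 1.76 kΩ.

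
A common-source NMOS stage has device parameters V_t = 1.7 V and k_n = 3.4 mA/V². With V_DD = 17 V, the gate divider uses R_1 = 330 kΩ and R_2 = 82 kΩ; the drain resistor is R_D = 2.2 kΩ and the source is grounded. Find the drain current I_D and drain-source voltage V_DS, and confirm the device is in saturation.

V_G = V_DD·R_2/(R_1+R_2) = 17×82/412 = 3.38 V. With the source grounded, V_GS = V_G = 3.38 V.
Assume saturation: I_D = (k_n/2)(V_GS − V_t)² = (3.4/2)×(3.38 − 1.7)² = 1.7×1.68² = 4.82 mA.
V_DS = V_DD − I_D·R_D = 17 − 4.82×2.2 = 6.4 V.
Saturation requires V_DS ≥ V_GS − V_t = 1.68 V; 6.4 ≥ 1.68 ✓.

I_D ≈ 4.8 mA, V_DS ≈ 6.4 V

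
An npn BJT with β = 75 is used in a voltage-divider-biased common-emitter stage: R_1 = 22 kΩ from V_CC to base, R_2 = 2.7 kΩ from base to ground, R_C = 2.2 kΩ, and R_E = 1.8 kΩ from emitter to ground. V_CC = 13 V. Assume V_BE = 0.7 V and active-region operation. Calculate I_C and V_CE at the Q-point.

I_C ≈ 0.39 mA, V_CE ≈ 11 V

Thevenize the base divider: V_Th = V_CC·R_2/(R_1+R_2) = 13×2.7/24.7 = 1.42 V, R_Th = R_1‖R_2 = 2.4 kΩ.
Base-emitter loop: V_Th = I_B·R_Th + V_BE + (β+1)I_B·R_E, so I_B = (1.42 − 0.7) / (2.4 + 76×1.8) = 0.00518 mA.
I_C = β·I_B = 75×0.00518 = 0.388 mA, and I_E = (β+1)I_B = 0.394 mA.
V_CE = V_CC − I_C·R_C − I_E·R_E = 13 − 0.388×2.2 − 0.394×1.8 = 11.4 V.
V_CE = 11.4 V > 0.2 V confirms active-region operation.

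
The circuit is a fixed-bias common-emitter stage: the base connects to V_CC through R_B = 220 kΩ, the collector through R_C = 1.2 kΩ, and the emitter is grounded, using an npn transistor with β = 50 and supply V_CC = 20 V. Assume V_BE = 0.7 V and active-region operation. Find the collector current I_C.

I_C ≈ 4.4 mA

Base loop: V_CC = I_B·R_B + V_BE, so I_B = (20 − 0.7)/220 kΩ = 0.0877 mA.
In the active region I_C = β·I_B = 50 × 0.0877 = 4.39 mA.
Collector loop: V_CE = V_CC − I_C·R_C = 20 − 4.39×1.2 = 14.7 V.
Since V_CE = 14.7 V > V_CE(sat) ≈ 0.2 V, the transistor is in the active region as assumed.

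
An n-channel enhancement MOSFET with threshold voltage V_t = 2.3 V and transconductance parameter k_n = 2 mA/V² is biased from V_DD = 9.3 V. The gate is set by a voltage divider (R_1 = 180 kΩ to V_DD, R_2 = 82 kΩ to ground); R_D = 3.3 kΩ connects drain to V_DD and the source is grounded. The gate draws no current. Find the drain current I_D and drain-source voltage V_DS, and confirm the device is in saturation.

I_D ≈ 0.37 mA, V_DS ≈ 8.1 V

V_G = V_DD·R_2/(R_1+R_2) = 9.3×82/262 = 2.91 V. With the source grounded, V_GS = V_G = 2.91 V.
Assume saturation: I_D = (k_n/2)(V_GS − V_t)² = (2/2)×(2.91 − 2.3)² = 1×0.611² = 0.373 mA.
V_DS = V_DD − I_D·R_D = 9.3 − 0.373×3.3 = 8.07 V.
Saturation requires V_DS ≥ V_GS − V_t = 0.611 V; 8.07 ≥ 0.611 ✓.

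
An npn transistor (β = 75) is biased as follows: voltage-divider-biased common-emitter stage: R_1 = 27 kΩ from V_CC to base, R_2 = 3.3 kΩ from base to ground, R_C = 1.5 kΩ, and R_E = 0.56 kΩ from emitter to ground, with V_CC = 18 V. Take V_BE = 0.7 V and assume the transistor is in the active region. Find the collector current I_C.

Thevenize the base divider: V_Th = V_CC·R_2/(R_1+R_2) = 18×3.3/30.3 = 1.96 V, R_Th = R_1‖R_2 = 2.94 kΩ.
Base-emitter loop: V_Th = I_B·R_Th + V_BE + (β+1)I_B·R_E, so I_B = (1.96 − 0.7) / (2.94 + 76×0.56) = 0.0277 mA.
I_C = β·I_B = 75×0.0277 = 2.08 mA, and I_E = (β+1)I_B = 2.11 mA.
V_CE = V_CC − I_C·R_C − I_E·R_E = 18 − 2.08×1.5 − 2.11×0.56 = 13.7 V.
V_CE = 13.7 V > 0.2 V confirms active-region operation.

I_C ≈ 2.1 mA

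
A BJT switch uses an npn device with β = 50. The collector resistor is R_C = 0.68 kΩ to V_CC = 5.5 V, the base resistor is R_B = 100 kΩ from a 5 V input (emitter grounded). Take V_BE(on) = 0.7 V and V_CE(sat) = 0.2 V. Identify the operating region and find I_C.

active; I_C ≈ 2.1 mA

Assume active. Base-emitter loop: I_B = (V_BB − V_BE)/R_B = (5 − 0.7)/100 = 0.043 mA.
I_C = β·I_B = 50×0.043 = 2.15 mA.
V_CE = V_CC − I_C·R_C = 5.5 − 2.15×0.68 = 4.04 V > V_CE(sat), so the active-region assumption holds.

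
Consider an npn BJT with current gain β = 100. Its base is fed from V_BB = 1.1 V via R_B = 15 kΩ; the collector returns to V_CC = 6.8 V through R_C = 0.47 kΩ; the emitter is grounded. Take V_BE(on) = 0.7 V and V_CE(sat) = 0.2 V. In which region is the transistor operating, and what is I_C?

active; I_C ≈ 2.7 mA

Assume active. Base-emitter loop: I_B = (V_BB − V_BE)/R_B = (1.1 − 0.7)/15 = 0.0267 mA.
I_C = β·I_B = 100×0.0267 = 2.67 mA.
V_CE = V_CC − I_C·R_C = 6.8 − 2.67×0.47 = 5.55 V > V_CE(sat), so the active-region assumption holds.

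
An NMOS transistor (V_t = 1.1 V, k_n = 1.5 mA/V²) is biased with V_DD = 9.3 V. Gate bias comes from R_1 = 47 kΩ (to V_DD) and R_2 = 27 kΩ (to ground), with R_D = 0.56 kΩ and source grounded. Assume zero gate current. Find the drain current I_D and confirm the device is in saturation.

V_G = V_DD·R_2/(R_1+R_2) = 9.3×27/74 = 3.39 V. With the source grounded, V_GS = V_G = 3.39 V.
Assume saturation: I_D = (k_n/2)(V_GS − V_t)² = (1.5/2)×(3.39 − 1.1)² = 0.75×2.29² = 3.94 mA.
V_DS = V_DD − I_D·R_D = 9.3 − 3.94×0.56 = 7.09 V.
Saturation requires V_DS ≥ V_GS − V_t = 2.29 V; 7.09 ≥ 2.29 ✓.

I_D ≈ 3.9 mA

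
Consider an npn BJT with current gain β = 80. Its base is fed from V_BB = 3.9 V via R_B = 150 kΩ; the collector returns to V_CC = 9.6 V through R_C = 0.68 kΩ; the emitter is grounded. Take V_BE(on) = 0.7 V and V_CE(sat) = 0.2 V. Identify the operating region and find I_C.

Assume active. Base-emitter loop: I_B = (V_BB − V_BE)/R_B = (3.9 − 0.7)/150 = 0.0213 mA.
I_C = β·I_B = 80×0.0213 = 1.71 mA.
V_CE = V_CC − I_C·R_C = 9.6 − 1.71×0.68 = 8.44 V > V_CE(sat), so the active-region assumption holds.

active; I_C ≈ 1.7 mA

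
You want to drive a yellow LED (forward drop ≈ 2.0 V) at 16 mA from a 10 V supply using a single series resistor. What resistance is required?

The resistor drops V_S − V_D = 10 − 2.0 = 8 V at 16 mA.
R = 8 V / 16 mA = 0.5 kΩ.

R ≈ 0.5 kΩ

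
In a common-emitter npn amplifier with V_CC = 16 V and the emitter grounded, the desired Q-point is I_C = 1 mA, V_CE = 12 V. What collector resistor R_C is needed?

R_C ≈ 4 kΩ

Collector loop: V_CC = I_C·R_C + V_CE.
R_C = (V_CC − V_CE)/I_C = (16 − 12)/1 = 4 kΩ.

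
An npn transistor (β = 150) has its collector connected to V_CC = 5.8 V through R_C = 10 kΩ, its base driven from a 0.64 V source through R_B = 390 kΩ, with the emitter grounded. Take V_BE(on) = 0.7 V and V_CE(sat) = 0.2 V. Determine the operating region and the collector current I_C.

V_BB = 0.64 V ≤ V_BE(on) = 0.7 V, so the base-emitter junction is not forward biased.
The transistor is in cutoff: I_B = I_C = 0.

cutoff; I_C ≈ 0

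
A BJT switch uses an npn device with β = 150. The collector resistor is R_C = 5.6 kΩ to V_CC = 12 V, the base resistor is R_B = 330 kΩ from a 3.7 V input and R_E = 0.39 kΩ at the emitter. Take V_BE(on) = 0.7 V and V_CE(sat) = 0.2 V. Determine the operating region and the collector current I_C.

active; I_C ≈ 1.2 mA

Assume active. Base-emitter loop: I_B = (V_BB − V_BE)/(R_B + (β+1)R_E) = (3.7 − 0.7)/(330 + 151×0.39) = 0.00771 mA.
I_C = β·I_B = 150×0.00771 = 1.16 mA.
V_CE = V_CC − I_C·R_C − I_E·R_E = 12 − 1.16×5.6 − 1.16×0.39 = 5.07 V > V_CE(sat), so the active-region assumption holds.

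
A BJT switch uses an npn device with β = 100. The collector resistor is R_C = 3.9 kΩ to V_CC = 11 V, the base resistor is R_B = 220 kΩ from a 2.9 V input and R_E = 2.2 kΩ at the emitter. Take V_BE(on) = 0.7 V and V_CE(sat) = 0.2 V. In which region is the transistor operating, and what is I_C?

active; I_C ≈ 0.5 mA

Assume active. Base-emitter loop: I_B = (V_BB − V_BE)/(R_B + (β+1)R_E) = (2.9 − 0.7)/(220 + 101×2.2) = 0.00498 mA.
I_C = β·I_B = 100×0.00498 = 0.498 mA.
V_CE = V_CC − I_C·R_C − I_E·R_E = 11 − 0.498×3.9 − 0.502×2.2 = 7.95 V > V_CE(sat), so the active-region assumption holds.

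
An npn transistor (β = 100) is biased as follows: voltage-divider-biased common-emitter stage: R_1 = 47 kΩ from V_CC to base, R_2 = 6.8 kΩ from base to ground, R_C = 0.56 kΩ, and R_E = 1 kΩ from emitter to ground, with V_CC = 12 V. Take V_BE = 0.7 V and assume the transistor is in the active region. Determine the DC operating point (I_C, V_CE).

I_C ≈ 0.76 mA, V_CE ≈ 11 V

Thevenize the base divider: V_Th = V_CC·R_2/(R_1+R_2) = 12×6.8/53.8 = 1.52 V, R_Th = R_1‖R_2 = 5.94 kΩ.
Base-emitter loop: V_Th = I_B·R_Th + V_BE + (β+1)I_B·R_E, so I_B = (1.52 − 0.7) / (5.94 + 101×1) = 0.00764 mA.
I_C = β·I_B = 100×0.00764 = 0.764 mA, and I_E = (β+1)I_B = 0.771 mA.
V_CE = V_CC − I_C·R_C − I_E·R_E = 12 − 0.764×0.56 − 0.771×1 = 10.8 V.
V_CE = 10.8 V > 0.2 V confirms active-region operation.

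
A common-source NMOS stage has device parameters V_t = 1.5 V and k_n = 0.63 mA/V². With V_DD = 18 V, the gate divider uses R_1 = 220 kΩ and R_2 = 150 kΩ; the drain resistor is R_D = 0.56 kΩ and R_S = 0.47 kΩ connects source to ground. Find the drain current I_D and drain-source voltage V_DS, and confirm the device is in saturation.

V_G = V_DD·R_2/(R_1+R_2) = 18×150/370 = 7.3 V.
Assume saturation: I_D = (k_n/2)(V_GS − V_t)² with V_GS = V_G − I_D·R_S = 7.3 − 0.47·I_D.
Substituting gives 0.0696·I_D² − 2.72·I_D + 10.6 = 0, with roots I_D = 4.39 or 34.6 mA.
The root I_D = 34.6 mA gives V_GS = -8.99 V ≤ V_t, so take I_D = 4.39 mA.
Then V_GS = 5.23 V and V_DS = V_DD − I_D(R_D+R_S) = 18 − 4.39×1.03 = 13.5 V.
Saturation requires V_DS ≥ V_GS − V_t = 3.73 V; 13.5 ≥ 3.73 ✓.

I_D ≈ 4.4 mA, V_DS ≈ 13 V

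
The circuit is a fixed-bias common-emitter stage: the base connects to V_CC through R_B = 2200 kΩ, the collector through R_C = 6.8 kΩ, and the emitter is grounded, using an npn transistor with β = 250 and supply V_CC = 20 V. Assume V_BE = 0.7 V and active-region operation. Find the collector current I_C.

Base loop: V_CC = I_B·R_B + V_BE, so I_B = (20 − 0.7)/2200 kΩ = 0.00877 mA.
In the active region I_C = β·I_B = 250 × 0.00877 = 2.19 mA.
Collector loop: V_CE = V_CC − I_C·R_C = 20 − 2.19×6.8 = 5.09 V.
Since V_CE = 5.09 V > V_CE(sat) ≈ 0.2 V, the transistor is in the active region as assumed.

I_C ≈ 2.2 mA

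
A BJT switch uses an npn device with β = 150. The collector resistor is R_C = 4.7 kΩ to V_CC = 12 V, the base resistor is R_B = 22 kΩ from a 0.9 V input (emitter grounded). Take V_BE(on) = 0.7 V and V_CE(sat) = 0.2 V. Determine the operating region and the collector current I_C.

active; I_C ≈ 1.4 mA

Assume active. Base-emitter loop: I_B = (V_BB − V_BE)/R_B = (0.9 − 0.7)/22 = 0.00909 mA.
I_C = β·I_B = 150×0.00909 = 1.36 mA.
V_CE = V_CC − I_C·R_C = 12 − 1.36×4.7 = 5.59 V > V_CE(sat), so the active-region assumption holds.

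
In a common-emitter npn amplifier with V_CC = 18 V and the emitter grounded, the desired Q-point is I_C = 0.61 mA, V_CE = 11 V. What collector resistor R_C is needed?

R_C ≈ 11 kΩ

Collector loop: V_CC = I_C·R_C + V_CE.
R_C = (V_CC − V_CE)/I_C = (18 − 11)/0.61 = 11.5 kΩ.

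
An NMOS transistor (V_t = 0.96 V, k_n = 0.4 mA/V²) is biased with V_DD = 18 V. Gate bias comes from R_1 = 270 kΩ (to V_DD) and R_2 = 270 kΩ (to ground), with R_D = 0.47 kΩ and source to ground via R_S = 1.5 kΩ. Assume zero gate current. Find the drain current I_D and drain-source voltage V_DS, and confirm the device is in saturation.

V_G = V_DD·R_2/(R_1+R_2) = 18×270/540 = 9 V.
Assume saturation: I_D = (k_n/2)(V_GS − V_t)² with V_GS = V_G − I_D·R_S = 9 − 1.5·I_D.
Substituting gives 0.45·I_D² − 5.82·I_D + 12.9 = 0, with roots I_D = 2.85 or 10.1 mA.
The root I_D = 10.1 mA gives V_GS = -6.15 V ≤ V_t, so take I_D = 2.85 mA.
Then V_GS = 4.73 V and V_DS = V_DD − I_D(R_D+R_S) = 18 − 2.85×1.97 = 12.4 V.
Saturation requires V_DS ≥ V_GS − V_t = 3.77 V; 12.4 ≥ 3.77 ✓.

I_D ≈ 2.8 mA, V_DS ≈ 12 V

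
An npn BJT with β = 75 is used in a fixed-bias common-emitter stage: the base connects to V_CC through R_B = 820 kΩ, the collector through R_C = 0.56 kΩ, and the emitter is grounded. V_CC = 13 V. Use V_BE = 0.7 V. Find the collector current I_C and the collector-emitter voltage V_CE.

Base loop: V_CC = I_B·R_B + V_BE, so I_B = (13 − 0.7)/820 kΩ = 0.015 mA.
In the active region I_C = β·I_B = 75 × 0.015 = 1.12 mA.
Collector loop: V_CE = V_CC − I_C·R_C = 13 − 1.12×0.56 = 12.4 V.
Since V_CE = 12.4 V > V_CE(sat) ≈ 0.2 V, the transistor is in the active region as assumed.

I_C ≈ 1.1 mA, V_CE ≈ 12 V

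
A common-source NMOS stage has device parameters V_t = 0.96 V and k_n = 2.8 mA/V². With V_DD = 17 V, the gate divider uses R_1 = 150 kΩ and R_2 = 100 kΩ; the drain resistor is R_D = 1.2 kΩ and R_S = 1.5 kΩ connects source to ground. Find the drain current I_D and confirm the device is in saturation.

I_D ≈ 2.9 mA

V_G = V_DD·R_2/(R_1+R_2) = 17×100/250 = 6.8 V.
Assume saturation: I_D = (k_n/2)(V_GS − V_t)² with V_GS = V_G − I_D·R_S = 6.8 − 1.5·I_D.
Substituting gives 3.15·I_D² − 25.5·I_D + 47.7 = 0, with roots I_D = 2.93 or 5.18 mA.
The root I_D = 5.18 mA gives V_GS = -0.963 V ≤ V_t, so take I_D = 2.93 mA.
Then V_GS = 2.41 V and V_DS = V_DD − I_D(R_D+R_S) = 17 − 2.93×2.7 = 9.09 V.
Saturation requires V_DS ≥ V_GS − V_t = 1.45 V; 9.09 ≥ 1.45 ✓.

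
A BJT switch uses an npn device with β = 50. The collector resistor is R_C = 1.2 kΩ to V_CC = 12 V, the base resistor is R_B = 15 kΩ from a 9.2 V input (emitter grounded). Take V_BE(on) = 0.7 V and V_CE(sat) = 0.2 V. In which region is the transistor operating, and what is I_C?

Assume active: I_B = (9.2 − 0.7)/15 = 0.567 mA, giving I_C = β·I_B = 28.3 mA.
But then V_CE = 12 − 28.3×1.2 = -22 V < V_CE(sat) = 0.2 V — impossible in the active region.
So the transistor is saturated. With V_CE = 0.2 V, I_C = (V_CC − 0.2)/R_C = 11.8/1.2 = 9.83 mA.
Check: β·I_B = 28.3 mA > I_C = 9.83 mA, confirming saturation.

saturation; I_C ≈ 9.8 mA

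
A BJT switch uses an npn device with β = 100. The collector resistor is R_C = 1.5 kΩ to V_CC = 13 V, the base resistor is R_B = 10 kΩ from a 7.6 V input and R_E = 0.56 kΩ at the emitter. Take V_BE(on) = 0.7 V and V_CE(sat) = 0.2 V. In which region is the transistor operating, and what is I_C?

saturation; I_C ≈ 6.1 mA

Assume active: I_B = (7.6 − 0.7)/(10 + 101×0.56) = 0.104 mA, I_C = β·I_B = 10.4 mA.
Then V_CE = 13 − 10.4×1.5 − 10.5×0.56 = -8.41 V < 0.2 V — the active assumption fails.
Re-solve with V_CE = 0.2 V. KCL at the emitter: V_E/R_E = (V_BB−0.7−V_E)/R_B + (V_CC−0.2−V_E)/R_C, giving V_E = 3.61 V.
I_C = (V_CC − 0.2 − V_E)/R_C = (12.8 − 3.61)/1.5 = 6.12 mA.
Check: I_B = (6.9 − 3.61)/10 = 0.329 mA, and β·I_B = 32.9 mA > I_C, confirming saturation.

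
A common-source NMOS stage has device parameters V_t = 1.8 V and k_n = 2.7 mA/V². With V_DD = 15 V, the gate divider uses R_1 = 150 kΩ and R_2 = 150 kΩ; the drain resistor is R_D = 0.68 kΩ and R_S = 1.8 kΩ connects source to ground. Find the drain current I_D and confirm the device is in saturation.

V_G = V_DD·R_2/(R_1+R_2) = 15×150/300 = 7.5 V.
Assume saturation: I_D = (k_n/2)(V_GS − V_t)² with V_GS = V_G − I_D·R_S = 7.5 − 1.8·I_D.
Substituting gives 4.37·I_D² − 28.7·I_D + 43.9 = 0, with roots I_D = 2.42 or 4.14 mA.
The root I_D = 4.14 mA gives V_GS = 0.0489 V ≤ V_t, so take I_D = 2.42 mA.
Then V_GS = 3.14 V and V_DS = V_DD − I_D(R_D+R_S) = 15 − 2.42×2.48 = 8.99 V.
Saturation requires V_DS ≥ V_GS − V_t = 1.34 V; 8.99 ≥ 1.34 ✓.

I_D ≈ 2.4 mA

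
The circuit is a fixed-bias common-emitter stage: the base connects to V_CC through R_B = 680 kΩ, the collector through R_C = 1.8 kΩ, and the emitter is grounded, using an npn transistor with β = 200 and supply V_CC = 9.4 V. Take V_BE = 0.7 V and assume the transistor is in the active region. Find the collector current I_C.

I_C ≈ 2.6 mA

Base loop: V_CC = I_B·R_B + V_BE, so I_B = (9.4 − 0.7)/680 kΩ = 0.0128 mA.
In the active region I_C = β·I_B = 200 × 0.0128 = 2.56 mA.
Collector loop: V_CE = V_CC − I_C·R_C = 9.4 − 2.56×1.8 = 4.79 V.
Since V_CE = 4.79 V > V_CE(sat) ≈ 0.2 V, the transistor is in the active region as assumed.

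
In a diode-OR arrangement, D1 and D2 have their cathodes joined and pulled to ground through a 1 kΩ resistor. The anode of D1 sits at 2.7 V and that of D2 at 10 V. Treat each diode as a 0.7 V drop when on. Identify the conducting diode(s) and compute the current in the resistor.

Assume both conduct. Then node N would need to be at both 2.7−0.7 = 2 V and 10−0.7 = 9.3 V, which is impossible.
Assume only D2 conducts: V_N = 10 − 0.7 = 9.3 V, so I_R = 9.3/1 = 9.3 mA.
Check D1: its anode-to-cathode voltage is 2.7 − 9.3 = -6.6 V < 0.7 V, so it is off. The assumption is consistent.

Only D2 conducts; I_R ≈ 9.3 mA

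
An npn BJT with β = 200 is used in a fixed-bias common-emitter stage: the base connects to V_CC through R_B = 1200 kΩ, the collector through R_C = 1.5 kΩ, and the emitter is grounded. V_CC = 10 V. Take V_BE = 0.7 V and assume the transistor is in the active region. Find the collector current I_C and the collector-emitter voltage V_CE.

I_C ≈ 1.6 mA, V_CE ≈ 7.7 V

Base loop: V_CC = I_B·R_B + V_BE, so I_B = (10 − 0.7)/1200 kΩ = 0.00775 mA.
In the active region I_C = β·I_B = 200 × 0.00775 = 1.55 mA.
Collector loop: V_CE = V_CC − I_C·R_C = 10 − 1.55×1.5 = 7.67 V.
Since V_CE = 7.67 V > V_CE(sat) ≈ 0.2 V, the transistor is in the active region as assumed.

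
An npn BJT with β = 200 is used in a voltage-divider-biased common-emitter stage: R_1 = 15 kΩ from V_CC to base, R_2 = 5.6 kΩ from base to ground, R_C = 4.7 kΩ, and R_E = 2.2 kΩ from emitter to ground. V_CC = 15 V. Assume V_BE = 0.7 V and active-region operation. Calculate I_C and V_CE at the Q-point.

Thevenize the base divider: V_Th = V_CC·R_2/(R_1+R_2) = 15×5.6/20.6 = 4.08 V, R_Th = R_1‖R_2 = 4.08 kΩ.
Base-emitter loop: V_Th = I_B·R_Th + V_BE + (β+1)I_B·R_E, so I_B = (4.08 − 0.7) / (4.08 + 201×2.2) = 0.00757 mA.
I_C = β·I_B = 200×0.00757 = 1.51 mA, and I_E = (β+1)I_B = 1.52 mA.
V_CE = V_CC − I_C·R_C − I_E·R_E = 15 − 1.51×4.7 − 1.52×2.2 = 4.54 V.
V_CE = 4.54 V > 0.2 V confirms active-region operation.

I_C ≈ 1.5 mA, V_CE ≈ 4.5 V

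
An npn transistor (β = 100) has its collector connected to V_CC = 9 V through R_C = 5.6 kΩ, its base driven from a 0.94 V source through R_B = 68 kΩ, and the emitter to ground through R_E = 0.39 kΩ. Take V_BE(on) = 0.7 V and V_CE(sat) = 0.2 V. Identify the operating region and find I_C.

Assume active. Base-emitter loop: I_B = (V_BB − V_BE)/(R_B + (β+1)R_E) = (0.94 − 0.7)/(68 + 101×0.39) = 0.00223 mA.
I_C = β·I_B = 100×0.00223 = 0.223 mA.
V_CE = V_CC − I_C·R_C − I_E·R_E = 9 − 0.223×5.6 − 0.226×0.39 = 7.66 V > V_CE(sat), so the active-region assumption holds.

active; I_C ≈ 0.22 mA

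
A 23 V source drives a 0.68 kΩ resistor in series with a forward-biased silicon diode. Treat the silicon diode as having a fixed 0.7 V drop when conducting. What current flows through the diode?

KVL around the loop: 23 = V_D + I·R = 0.7 + I × 0.68 kΩ.
So I = (23 − 0.7) / 0.68 kΩ = 22.3 / 0.68 = 32.8 mA.

I ≈ 33 mA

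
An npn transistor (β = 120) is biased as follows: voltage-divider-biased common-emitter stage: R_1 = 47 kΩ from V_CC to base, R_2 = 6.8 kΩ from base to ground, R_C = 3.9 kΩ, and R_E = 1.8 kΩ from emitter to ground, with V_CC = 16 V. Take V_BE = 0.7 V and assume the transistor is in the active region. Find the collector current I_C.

Thevenize the base divider: V_Th = V_CC·R_2/(R_1+R_2) = 16×6.8/53.8 = 2.02 V, R_Th = R_1‖R_2 = 5.94 kΩ.
Base-emitter loop: V_Th = I_B·R_Th + V_BE + (β+1)I_B·R_E, so I_B = (2.02 − 0.7) / (5.94 + 121×1.8) = 0.00591 mA.
I_C = β·I_B = 120×0.00591 = 0.709 mA, and I_E = (β+1)I_B = 0.715 mA.
V_CE = V_CC − I_C·R_C − I_E·R_E = 16 − 0.709×3.9 − 0.715×1.8 = 11.9 V.
V_CE = 11.9 V > 0.2 V confirms active-region operation.

I_C ≈ 0.71 mA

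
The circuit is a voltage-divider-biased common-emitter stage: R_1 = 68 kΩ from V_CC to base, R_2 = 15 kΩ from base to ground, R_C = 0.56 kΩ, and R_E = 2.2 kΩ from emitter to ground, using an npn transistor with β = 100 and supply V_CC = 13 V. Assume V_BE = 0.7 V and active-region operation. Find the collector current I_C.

I_C ≈ 0.7 mA

Thevenize the base divider: V_Th = V_CC·R_2/(R_1+R_2) = 13×15/83 = 2.35 V, R_Th = R_1‖R_2 = 12.3 kΩ.
Base-emitter loop: V_Th = I_B·R_Th + V_BE + (β+1)I_B·R_E, so I_B = (2.35 − 0.7) / (12.3 + 101×2.2) = 0.00703 mA.
I_C = β·I_B = 100×0.00703 = 0.703 mA, and I_E = (β+1)I_B = 0.71 mA.
V_CE = V_CC − I_C·R_C − I_E·R_E = 13 − 0.703×0.56 − 0.71×2.2 = 11 V.
V_CE = 11 V > 0.2 V confirms active-region operation.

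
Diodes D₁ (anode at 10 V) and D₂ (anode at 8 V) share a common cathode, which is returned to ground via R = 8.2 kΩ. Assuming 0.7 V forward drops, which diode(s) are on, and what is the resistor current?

Assume both conduct. Then node N would need to be at both 10−0.7 = 9.3 V and 8−0.7 = 7.3 V, which is impossible.
Assume only D₁ conducts: V_N = 10 − 0.7 = 9.3 V, so I_R = 9.3/8.2 = 1.13 mA.
Check D₂: its anode-to-cathode voltage is 8 − 9.3 = -1.3 V < 0.7 V, so it is off. The assumption is consistent.

Only D₁ conducts; I_R ≈ 1.1 mA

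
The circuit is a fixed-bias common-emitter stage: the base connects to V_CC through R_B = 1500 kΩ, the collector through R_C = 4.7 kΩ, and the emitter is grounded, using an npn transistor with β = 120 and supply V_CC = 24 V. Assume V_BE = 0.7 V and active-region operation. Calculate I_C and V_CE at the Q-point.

Base loop: V_CC = I_B·R_B + V_BE, so I_B = (24 − 0.7)/1500 kΩ = 0.0155 mA.
In the active region I_C = β·I_B = 120 × 0.0155 = 1.86 mA.
Collector loop: V_CE = V_CC − I_C·R_C = 24 − 1.86×4.7 = 15.2 V.
Since V_CE = 15.2 V > V_CE(sat) ≈ 0.2 V, the transistor is in the active region as assumed.

I_C ≈ 1.9 mA, V_CE ≈ 15 V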